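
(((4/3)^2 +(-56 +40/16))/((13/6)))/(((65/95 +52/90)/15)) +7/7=-3965998/14027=-282.74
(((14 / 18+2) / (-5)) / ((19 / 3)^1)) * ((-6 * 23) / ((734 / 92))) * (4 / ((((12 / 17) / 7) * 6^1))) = 629510 / 62757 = 10.03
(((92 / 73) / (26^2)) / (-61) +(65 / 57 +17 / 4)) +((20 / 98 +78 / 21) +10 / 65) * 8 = 319218734525 / 8407566804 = 37.97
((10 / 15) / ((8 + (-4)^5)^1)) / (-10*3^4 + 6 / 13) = 13 / 16038576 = 0.00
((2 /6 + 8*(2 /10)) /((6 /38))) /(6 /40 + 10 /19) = 41876 /2313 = 18.10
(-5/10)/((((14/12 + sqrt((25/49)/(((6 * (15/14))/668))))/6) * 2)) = 147/4339 - 12 * sqrt(5845)/4339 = -0.18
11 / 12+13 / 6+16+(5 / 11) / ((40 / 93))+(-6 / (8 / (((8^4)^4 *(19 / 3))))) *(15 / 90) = -58828270132521787 / 264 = -222834356562582.53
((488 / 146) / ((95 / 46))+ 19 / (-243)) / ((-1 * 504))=-2595667 / 849343320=-0.00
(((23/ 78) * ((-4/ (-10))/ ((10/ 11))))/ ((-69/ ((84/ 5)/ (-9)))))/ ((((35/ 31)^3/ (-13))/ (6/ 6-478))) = 34736306/ 2296875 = 15.12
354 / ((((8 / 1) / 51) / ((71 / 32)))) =640917 / 128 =5007.16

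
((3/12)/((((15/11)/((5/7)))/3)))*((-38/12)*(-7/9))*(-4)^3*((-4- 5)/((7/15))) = 8360/7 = 1194.29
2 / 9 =0.22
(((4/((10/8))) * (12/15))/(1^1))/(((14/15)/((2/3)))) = 64/35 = 1.83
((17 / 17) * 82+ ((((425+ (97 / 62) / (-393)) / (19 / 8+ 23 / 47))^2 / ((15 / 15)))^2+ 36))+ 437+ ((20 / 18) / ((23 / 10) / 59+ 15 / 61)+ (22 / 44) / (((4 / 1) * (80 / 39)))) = 94262561434911599137633457223303979302710507 / 194496021194066414309147372266965120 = 484650332.98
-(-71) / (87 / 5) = 355 / 87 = 4.08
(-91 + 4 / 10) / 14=-453 / 70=-6.47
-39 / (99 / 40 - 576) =520 / 7647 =0.07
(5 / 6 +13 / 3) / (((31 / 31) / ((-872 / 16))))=-3379 / 12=-281.58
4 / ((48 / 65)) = 65 / 12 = 5.42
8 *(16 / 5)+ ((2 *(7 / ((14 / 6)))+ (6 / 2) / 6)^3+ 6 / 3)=302.22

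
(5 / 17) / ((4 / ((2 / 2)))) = 5 / 68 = 0.07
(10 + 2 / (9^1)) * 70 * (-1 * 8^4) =-26378240 / 9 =-2930915.56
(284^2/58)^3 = 65587345367552/24389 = 2689218310.20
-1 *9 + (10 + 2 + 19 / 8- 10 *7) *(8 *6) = -2679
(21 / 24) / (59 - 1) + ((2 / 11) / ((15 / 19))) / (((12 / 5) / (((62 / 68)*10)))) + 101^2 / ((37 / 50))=398329881377 / 28893744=13786.03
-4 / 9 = -0.44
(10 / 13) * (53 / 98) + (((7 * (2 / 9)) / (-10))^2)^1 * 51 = 709496 / 429975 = 1.65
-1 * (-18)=18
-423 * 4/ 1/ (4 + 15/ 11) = -18612/ 59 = -315.46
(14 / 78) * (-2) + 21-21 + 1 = 25 / 39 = 0.64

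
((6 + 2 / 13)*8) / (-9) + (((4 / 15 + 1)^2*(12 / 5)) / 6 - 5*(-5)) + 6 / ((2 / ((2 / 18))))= 99962 / 4875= 20.51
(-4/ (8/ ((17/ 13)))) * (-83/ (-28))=-1411/ 728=-1.94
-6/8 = -3/4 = -0.75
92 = 92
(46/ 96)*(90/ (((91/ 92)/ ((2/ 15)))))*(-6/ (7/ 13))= -3174/ 49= -64.78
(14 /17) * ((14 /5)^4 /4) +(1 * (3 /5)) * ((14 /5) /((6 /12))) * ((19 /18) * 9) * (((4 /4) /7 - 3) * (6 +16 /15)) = -6713144 /10625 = -631.83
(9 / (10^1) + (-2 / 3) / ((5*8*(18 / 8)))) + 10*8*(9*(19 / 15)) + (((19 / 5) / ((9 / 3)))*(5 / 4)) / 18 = 912.98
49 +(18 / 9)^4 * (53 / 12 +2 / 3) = 391 / 3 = 130.33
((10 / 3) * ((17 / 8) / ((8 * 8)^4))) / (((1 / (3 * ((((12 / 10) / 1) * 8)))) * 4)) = 51 / 16777216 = 0.00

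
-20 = -20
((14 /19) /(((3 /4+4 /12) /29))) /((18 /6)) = 1624 /247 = 6.57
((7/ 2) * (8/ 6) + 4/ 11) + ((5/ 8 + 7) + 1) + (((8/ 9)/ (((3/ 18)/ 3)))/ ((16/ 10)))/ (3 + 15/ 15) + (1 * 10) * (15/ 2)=24065/ 264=91.16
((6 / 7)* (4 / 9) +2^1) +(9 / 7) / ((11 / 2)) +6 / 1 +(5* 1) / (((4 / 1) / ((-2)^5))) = -7250 / 231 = -31.39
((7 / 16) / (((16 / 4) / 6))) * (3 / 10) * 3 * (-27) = -5103 / 320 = -15.95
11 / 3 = 3.67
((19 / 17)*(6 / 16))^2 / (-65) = -3249 / 1202240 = -0.00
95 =95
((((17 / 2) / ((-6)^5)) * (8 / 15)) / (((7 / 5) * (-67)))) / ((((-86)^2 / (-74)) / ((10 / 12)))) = -3145 / 60688795104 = -0.00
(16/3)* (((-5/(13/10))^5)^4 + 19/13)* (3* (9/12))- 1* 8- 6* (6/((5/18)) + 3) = 572204589830630727314170746602784602/95024818874403997194005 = 6021633049223.95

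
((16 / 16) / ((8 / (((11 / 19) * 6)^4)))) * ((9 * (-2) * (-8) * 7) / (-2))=-1195408368 / 130321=-9172.80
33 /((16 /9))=18.56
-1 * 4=-4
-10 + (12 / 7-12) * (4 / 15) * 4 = -734 / 35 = -20.97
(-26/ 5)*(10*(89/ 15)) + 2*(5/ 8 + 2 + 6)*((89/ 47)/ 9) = -859829/ 2820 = -304.90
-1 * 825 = -825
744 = 744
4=4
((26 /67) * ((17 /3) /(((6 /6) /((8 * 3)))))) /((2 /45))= 79560 /67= 1187.46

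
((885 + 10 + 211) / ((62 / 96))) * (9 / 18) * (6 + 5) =291984 / 31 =9418.84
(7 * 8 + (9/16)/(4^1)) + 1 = 3657/64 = 57.14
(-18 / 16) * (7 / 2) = -63 / 16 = -3.94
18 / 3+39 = 45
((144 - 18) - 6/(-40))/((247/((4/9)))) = 841/3705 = 0.23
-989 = -989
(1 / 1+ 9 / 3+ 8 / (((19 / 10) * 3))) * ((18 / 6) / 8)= 77 / 38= 2.03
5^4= 625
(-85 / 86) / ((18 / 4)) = -85 / 387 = -0.22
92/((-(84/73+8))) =-10.05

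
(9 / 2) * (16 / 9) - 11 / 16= 117 / 16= 7.31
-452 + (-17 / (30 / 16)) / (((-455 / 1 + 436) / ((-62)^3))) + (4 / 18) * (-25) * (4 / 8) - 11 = -97636064 / 855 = -114194.23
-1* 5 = -5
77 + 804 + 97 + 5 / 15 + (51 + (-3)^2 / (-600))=617591 / 600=1029.32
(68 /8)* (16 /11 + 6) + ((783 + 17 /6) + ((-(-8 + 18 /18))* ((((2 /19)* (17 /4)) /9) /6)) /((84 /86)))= 115016485 /135432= 849.26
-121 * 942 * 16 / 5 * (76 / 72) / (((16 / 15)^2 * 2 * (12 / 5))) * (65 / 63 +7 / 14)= -1741549975 / 16128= -107983.01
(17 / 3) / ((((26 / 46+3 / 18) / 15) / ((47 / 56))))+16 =320903 / 2828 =113.47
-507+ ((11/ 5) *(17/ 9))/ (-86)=-1962277/ 3870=-507.05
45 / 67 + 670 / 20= 34.17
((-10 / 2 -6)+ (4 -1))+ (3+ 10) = 5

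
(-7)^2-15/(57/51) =676/19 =35.58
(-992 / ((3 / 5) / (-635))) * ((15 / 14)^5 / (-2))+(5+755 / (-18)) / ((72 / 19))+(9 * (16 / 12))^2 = -741039.91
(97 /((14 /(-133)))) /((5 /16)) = -14744 /5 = -2948.80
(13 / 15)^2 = 169 / 225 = 0.75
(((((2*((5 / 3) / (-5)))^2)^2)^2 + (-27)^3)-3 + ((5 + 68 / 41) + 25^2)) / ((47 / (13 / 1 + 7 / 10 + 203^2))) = -117384533274418 / 7023915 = -16712123.26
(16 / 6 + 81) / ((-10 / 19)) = -4769 / 30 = -158.97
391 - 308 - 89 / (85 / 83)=-332 / 85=-3.91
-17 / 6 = -2.83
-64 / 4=-16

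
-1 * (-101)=101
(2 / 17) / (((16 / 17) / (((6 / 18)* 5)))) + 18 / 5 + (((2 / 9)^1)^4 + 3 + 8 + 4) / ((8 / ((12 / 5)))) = 726877 / 87480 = 8.31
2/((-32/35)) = -35/16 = -2.19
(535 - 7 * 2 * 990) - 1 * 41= -13366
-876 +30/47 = -41142/47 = -875.36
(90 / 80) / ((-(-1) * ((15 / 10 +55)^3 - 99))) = 9 / 1442105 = 0.00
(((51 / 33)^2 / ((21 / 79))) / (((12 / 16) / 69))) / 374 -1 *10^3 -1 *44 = -29119066 / 27951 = -1041.79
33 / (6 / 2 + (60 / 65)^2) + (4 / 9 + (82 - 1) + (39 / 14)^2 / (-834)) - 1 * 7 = 1261808411 / 15202152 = 83.00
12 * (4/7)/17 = 0.40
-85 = -85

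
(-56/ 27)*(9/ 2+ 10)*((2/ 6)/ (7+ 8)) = -812/ 1215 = -0.67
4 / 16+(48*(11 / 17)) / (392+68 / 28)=5611 / 17068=0.33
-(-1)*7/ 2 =7/ 2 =3.50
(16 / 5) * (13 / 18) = 104 / 45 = 2.31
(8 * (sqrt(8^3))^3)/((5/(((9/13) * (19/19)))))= 589824 * sqrt(2)/65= 12832.88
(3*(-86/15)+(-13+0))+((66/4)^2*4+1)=5299/5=1059.80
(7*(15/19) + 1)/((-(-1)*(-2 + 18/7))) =217/19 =11.42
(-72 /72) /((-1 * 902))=0.00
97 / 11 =8.82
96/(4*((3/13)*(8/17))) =221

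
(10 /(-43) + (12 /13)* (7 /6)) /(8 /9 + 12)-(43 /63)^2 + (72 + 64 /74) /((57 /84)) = 4838899437109 /45232045677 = 106.98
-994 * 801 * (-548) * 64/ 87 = 9308038656/ 29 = 320966850.21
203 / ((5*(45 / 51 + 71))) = 3451 / 6110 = 0.56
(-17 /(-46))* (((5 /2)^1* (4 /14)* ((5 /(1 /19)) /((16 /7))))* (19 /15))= 30685 /2208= 13.90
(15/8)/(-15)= -1/8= -0.12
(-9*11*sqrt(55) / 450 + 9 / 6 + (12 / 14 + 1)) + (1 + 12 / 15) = 361 / 70- 11*sqrt(55) / 50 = 3.53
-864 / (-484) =216 / 121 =1.79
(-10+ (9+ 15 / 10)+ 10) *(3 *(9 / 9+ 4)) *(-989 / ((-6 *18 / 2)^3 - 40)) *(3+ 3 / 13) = 284445 / 89024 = 3.20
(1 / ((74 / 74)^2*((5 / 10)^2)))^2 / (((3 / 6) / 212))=6784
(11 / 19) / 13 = 11 / 247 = 0.04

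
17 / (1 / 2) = 34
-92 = -92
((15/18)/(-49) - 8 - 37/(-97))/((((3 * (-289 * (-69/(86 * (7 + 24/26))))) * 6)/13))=-964419179/5118096942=-0.19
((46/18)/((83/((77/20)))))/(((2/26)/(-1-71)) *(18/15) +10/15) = 23023/129231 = 0.18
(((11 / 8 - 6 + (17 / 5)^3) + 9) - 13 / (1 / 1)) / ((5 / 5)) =30679 / 1000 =30.68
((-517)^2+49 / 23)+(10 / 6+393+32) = 18472528 / 69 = 267717.80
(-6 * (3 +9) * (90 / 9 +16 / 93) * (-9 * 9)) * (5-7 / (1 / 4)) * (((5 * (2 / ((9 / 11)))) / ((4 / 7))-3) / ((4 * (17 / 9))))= -3320799.27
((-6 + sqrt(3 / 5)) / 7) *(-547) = 3282 / 7 -547 *sqrt(15) / 35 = 408.33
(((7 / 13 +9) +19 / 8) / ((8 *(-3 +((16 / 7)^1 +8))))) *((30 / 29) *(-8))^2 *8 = 20815200 / 185861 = 111.99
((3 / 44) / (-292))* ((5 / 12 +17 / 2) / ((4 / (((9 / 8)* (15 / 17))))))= -0.00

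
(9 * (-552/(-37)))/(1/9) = 44712/37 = 1208.43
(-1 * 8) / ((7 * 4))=-2 / 7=-0.29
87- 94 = -7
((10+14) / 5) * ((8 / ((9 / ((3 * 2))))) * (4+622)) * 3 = 240384 / 5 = 48076.80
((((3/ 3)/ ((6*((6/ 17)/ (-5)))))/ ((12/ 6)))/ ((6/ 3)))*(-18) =85/ 8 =10.62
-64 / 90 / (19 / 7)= -224 / 855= -0.26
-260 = -260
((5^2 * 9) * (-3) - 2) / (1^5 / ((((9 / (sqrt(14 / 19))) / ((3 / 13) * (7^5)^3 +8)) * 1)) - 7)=-1128148798931462997 * sqrt(266) / 2839956876668699216409038387 - 176081607 / 405708125238385602344148341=-0.00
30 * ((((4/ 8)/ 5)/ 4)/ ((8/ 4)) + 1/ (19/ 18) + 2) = 13497/ 152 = 88.80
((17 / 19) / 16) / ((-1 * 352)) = -17 / 107008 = -0.00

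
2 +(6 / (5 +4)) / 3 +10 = 110 / 9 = 12.22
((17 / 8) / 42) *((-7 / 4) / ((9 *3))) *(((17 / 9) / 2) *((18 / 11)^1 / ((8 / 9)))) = -289 / 50688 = -0.01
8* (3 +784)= 6296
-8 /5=-1.60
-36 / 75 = -12 / 25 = -0.48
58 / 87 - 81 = -241 / 3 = -80.33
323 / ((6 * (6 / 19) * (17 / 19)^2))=130321 / 612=212.94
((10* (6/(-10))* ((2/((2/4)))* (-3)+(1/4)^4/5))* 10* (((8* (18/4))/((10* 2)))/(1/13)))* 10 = 5391009/32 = 168469.03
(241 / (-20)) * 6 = -723 / 10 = -72.30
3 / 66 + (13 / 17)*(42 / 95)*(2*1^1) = 25639 / 35530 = 0.72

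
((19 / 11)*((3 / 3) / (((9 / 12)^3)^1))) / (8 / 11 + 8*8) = 152 / 2403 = 0.06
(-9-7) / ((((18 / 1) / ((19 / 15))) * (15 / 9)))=-152 / 225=-0.68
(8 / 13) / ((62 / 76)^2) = 11552 / 12493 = 0.92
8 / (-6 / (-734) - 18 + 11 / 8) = -23488 / 48787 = -0.48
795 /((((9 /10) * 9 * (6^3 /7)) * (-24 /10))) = -46375 /34992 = -1.33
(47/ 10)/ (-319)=-47/ 3190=-0.01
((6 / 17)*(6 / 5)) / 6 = 6 / 85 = 0.07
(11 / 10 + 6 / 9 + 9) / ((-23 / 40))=-1292 / 69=-18.72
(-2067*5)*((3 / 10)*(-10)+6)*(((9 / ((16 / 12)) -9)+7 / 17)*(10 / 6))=6459375 / 68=94990.81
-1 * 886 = -886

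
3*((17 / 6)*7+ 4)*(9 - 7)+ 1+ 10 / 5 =146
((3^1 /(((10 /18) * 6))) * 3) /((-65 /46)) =-621 /325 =-1.91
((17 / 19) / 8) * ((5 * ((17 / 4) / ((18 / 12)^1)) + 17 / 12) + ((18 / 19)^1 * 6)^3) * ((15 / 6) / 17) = 81995885 / 25021632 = 3.28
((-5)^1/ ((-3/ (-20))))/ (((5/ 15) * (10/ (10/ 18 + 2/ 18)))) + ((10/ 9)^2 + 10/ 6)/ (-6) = -3475/ 486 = -7.15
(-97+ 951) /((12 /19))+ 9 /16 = 64931 /48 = 1352.73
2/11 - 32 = -350/11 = -31.82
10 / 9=1.11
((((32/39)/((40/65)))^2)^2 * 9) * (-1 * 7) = -1792/9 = -199.11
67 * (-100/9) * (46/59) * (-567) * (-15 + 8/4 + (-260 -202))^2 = 4380870375000/59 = 74252040254.24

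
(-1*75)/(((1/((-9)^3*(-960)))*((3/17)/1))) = -297432000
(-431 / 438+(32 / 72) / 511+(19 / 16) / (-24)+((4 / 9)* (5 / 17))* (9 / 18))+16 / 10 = 10553359 / 16679040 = 0.63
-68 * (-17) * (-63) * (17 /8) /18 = -34391 /4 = -8597.75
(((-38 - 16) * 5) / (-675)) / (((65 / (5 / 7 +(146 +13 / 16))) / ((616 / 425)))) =13981 / 10625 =1.32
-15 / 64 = -0.23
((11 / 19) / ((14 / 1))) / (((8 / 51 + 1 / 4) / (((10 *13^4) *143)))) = 45824982060 / 11039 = 4151189.61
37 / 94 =0.39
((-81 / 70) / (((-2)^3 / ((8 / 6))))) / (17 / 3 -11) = -81 / 2240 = -0.04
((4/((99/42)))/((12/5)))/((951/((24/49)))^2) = 640/3412304973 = 0.00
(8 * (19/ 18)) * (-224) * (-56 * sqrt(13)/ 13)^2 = -53387264/ 117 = -456301.40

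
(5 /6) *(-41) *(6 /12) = -205 /12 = -17.08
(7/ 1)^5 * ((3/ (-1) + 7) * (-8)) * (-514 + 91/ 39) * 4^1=3302239360/ 3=1100746453.33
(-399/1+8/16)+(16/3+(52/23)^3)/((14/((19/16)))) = -101453495/255507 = -397.07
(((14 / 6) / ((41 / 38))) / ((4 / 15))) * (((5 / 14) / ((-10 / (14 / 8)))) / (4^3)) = -665 / 83968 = -0.01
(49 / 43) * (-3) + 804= 34425 / 43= 800.58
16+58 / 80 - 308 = -11651 / 40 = -291.28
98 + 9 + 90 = 197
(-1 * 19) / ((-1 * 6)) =19 / 6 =3.17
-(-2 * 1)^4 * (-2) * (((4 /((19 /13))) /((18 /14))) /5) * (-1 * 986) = -11484928 /855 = -13432.66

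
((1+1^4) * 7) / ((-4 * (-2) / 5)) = 35 / 4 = 8.75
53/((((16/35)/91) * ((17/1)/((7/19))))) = 1181635/5168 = 228.64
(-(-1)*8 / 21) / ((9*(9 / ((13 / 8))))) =13 / 1701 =0.01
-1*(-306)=306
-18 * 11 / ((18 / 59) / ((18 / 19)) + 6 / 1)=-11682 / 373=-31.32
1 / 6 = 0.17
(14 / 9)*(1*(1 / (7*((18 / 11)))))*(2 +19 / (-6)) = -77 / 486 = -0.16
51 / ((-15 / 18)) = -306 / 5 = -61.20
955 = 955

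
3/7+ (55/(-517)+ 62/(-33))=-16900/10857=-1.56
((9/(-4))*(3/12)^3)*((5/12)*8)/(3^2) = -5/384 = -0.01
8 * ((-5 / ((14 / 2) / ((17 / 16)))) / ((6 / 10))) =-425 / 42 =-10.12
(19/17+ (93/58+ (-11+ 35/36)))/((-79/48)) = 518716/116841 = 4.44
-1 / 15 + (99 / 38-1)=877 / 570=1.54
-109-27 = -136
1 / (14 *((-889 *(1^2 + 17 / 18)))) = -0.00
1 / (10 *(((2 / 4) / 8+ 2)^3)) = 0.01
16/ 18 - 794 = -7138/ 9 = -793.11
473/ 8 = 59.12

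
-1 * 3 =-3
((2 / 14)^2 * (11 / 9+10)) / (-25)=-101 / 11025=-0.01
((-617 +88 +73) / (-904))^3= 185193 / 1442897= 0.13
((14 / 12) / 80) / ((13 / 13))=7 / 480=0.01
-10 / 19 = -0.53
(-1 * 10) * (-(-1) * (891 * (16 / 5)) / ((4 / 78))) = -555984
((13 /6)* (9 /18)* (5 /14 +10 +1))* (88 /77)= 689 /49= 14.06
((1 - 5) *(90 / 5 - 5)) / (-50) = 26 / 25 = 1.04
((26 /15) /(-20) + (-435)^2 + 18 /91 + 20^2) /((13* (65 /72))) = 31060593204 /1922375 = 16157.41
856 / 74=428 / 37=11.57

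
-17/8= -2.12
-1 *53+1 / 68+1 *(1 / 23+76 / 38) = -79673 / 1564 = -50.94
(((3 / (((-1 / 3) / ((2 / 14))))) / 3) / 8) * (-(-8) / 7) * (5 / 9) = -5 / 147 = -0.03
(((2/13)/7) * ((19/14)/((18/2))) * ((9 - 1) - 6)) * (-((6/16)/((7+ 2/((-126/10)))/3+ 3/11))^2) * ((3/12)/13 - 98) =8539072245/609478658048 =0.01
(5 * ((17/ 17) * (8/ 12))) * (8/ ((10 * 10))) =4/ 15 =0.27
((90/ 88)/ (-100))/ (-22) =0.00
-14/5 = -2.80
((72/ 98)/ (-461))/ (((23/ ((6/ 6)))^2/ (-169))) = 6084/ 11949581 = 0.00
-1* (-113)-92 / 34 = 1875 / 17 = 110.29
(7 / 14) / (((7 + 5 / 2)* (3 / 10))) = 10 / 57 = 0.18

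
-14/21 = -2/3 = -0.67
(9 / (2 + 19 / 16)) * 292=824.47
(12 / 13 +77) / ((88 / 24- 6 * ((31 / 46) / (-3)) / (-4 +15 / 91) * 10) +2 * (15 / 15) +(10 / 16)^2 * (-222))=-780609696 / 847161211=-0.92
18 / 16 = 9 / 8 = 1.12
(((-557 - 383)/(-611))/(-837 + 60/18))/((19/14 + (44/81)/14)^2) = -77157360/81473969057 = -0.00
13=13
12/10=6/5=1.20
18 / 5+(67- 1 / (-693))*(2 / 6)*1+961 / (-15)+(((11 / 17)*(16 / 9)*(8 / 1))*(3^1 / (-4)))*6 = -14056727 / 176715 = -79.54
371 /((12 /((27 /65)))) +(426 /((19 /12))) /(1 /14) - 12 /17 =317349777 /83980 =3778.87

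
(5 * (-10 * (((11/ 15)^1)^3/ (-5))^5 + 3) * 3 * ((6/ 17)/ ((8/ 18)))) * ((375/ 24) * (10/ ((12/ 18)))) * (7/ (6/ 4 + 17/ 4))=338083281924891242117/ 33157397460937500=10196.32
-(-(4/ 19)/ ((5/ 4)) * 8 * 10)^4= -32956.83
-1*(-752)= 752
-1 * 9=-9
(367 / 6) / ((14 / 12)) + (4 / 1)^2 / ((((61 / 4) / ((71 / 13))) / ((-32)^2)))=32862423 / 5551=5920.09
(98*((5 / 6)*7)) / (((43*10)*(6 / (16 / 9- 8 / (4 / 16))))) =-23324 / 3483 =-6.70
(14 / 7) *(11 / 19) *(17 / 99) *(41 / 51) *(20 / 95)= 328 / 9747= 0.03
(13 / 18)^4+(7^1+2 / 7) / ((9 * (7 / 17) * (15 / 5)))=4770385 / 5143824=0.93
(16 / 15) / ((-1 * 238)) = -8 / 1785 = -0.00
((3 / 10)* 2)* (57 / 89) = 171 / 445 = 0.38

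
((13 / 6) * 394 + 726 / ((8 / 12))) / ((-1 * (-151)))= 5828 / 453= 12.87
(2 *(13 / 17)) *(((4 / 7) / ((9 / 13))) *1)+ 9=10991 / 1071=10.26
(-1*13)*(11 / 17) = -8.41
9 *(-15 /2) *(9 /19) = -1215 /38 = -31.97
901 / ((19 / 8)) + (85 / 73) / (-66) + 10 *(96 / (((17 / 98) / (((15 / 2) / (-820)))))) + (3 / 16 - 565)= -236.08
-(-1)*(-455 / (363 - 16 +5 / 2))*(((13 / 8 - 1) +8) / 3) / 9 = -10465 / 25164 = -0.42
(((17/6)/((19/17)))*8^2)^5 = 67645530245030739968/601692057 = 112425499818.47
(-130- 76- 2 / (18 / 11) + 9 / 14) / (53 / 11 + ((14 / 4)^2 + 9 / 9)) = -572638 / 50085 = -11.43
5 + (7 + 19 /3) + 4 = 67 /3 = 22.33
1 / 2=0.50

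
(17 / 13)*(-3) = -3.92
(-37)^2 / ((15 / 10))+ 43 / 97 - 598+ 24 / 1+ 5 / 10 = 197653 / 582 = 339.61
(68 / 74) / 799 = 2 / 1739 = 0.00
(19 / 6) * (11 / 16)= 209 / 96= 2.18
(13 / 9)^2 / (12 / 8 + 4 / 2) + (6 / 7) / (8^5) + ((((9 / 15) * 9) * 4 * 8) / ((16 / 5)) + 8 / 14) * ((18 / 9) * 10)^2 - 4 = 28964267189 / 1327104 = 21825.17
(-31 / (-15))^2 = 961 / 225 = 4.27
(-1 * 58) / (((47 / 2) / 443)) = -51388 / 47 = -1093.36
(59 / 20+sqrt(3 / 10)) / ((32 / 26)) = 13 *sqrt(30) / 160+767 / 320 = 2.84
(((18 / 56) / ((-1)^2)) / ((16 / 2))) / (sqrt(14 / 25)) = 0.05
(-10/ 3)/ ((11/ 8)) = -80/ 33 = -2.42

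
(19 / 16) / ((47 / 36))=171 / 188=0.91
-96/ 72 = -4/ 3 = -1.33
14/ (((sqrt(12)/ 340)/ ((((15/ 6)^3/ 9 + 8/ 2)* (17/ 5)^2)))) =14203483* sqrt(3)/ 270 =91115.39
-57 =-57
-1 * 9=-9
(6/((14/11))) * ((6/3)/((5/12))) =792/35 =22.63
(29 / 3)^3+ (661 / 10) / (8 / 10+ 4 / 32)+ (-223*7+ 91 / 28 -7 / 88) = -51259183 / 87912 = -583.07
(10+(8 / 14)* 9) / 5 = 106 / 35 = 3.03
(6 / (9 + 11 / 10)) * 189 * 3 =34020 / 101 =336.83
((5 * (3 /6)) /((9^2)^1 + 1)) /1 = 5 /164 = 0.03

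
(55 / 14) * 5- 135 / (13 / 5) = -5875 / 182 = -32.28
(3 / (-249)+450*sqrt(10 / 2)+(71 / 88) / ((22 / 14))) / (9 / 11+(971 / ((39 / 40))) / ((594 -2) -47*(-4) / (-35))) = 8064132921 / 40464401032+990925650*sqrt(5) / 5540033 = 400.16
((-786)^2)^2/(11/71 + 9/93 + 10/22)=9240658313180976/17099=540420978605.82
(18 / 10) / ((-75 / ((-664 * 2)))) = 3984 / 125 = 31.87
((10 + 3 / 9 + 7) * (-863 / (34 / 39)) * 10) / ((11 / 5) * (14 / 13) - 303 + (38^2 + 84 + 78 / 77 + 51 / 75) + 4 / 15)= -109494635250 / 784480861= -139.58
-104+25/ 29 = -2991/ 29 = -103.14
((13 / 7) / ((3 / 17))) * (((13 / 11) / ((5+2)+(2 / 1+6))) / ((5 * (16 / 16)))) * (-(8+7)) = -2873 / 1155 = -2.49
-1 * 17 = -17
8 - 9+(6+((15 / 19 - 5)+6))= 129 / 19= 6.79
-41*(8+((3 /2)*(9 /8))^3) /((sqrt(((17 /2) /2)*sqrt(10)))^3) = -2150491*10^(1 /4)*sqrt(17) /1479680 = -10.66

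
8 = 8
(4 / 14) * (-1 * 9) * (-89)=1602 / 7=228.86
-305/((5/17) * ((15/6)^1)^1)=-2074/5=-414.80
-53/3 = -17.67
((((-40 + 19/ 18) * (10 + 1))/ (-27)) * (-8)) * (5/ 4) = -38555/ 243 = -158.66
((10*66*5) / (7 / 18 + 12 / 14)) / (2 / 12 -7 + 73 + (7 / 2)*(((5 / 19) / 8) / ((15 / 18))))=37920960 / 949379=39.94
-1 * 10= -10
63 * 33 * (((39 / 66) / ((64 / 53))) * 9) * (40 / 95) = 1171989 / 304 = 3855.23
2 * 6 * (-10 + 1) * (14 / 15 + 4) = -2664 / 5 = -532.80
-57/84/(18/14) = -19/36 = -0.53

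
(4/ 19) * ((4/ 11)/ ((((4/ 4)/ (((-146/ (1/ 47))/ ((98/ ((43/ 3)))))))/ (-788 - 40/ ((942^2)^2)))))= 1868198083704823496/ 30856820159187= 60544.09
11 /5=2.20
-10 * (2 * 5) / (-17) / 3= 100 / 51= 1.96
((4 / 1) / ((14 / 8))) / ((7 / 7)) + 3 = 37 / 7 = 5.29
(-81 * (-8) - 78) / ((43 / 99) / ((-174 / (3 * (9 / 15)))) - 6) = -5454900 / 57463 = -94.93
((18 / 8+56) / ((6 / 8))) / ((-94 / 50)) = -5825 / 141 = -41.31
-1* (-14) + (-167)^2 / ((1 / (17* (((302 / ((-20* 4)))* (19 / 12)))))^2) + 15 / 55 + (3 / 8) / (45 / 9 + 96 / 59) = 285339138519644981 / 990950400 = 287944924.91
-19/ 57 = -1/ 3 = -0.33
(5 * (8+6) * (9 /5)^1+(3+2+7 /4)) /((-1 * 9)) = -59 /4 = -14.75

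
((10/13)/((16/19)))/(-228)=-5/1248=-0.00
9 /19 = 0.47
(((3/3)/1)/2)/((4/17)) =17/8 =2.12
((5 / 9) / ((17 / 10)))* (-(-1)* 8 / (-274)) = -200 / 20961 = -0.01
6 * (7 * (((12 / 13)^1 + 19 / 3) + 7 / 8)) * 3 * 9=479493 / 52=9221.02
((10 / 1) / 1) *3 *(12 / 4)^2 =270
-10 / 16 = -5 / 8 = -0.62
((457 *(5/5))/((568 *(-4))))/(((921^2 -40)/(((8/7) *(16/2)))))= -914/421555897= -0.00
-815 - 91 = -906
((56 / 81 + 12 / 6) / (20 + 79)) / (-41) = -218 / 328779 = -0.00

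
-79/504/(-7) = 79/3528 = 0.02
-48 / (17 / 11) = -528 / 17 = -31.06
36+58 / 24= 461 / 12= 38.42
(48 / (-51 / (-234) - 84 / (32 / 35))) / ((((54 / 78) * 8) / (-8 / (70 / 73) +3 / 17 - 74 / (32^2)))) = 424160087 / 544486880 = 0.78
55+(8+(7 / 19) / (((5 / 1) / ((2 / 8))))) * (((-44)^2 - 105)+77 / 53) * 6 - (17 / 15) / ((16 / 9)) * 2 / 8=28426437283 / 322240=88215.11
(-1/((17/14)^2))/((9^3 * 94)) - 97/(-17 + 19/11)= 3521808335/554512392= 6.35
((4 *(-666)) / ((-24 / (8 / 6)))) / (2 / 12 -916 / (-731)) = 649128 / 6227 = 104.24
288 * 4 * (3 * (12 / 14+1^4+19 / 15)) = 10795.89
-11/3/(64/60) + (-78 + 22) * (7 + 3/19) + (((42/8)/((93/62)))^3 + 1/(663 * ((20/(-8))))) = -361.41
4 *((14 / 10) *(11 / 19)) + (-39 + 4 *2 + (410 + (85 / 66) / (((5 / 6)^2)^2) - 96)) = 7547843 / 26125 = 288.91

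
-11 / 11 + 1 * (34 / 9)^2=1075 / 81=13.27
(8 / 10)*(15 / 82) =6 / 41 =0.15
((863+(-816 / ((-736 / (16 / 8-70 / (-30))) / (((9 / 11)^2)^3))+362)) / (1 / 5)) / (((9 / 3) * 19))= 499724554055 / 4645032942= 107.58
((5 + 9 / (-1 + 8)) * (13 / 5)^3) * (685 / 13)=5821.33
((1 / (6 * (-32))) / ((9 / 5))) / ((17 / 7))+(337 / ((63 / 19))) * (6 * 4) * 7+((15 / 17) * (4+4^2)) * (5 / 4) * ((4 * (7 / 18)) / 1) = 502593373 / 29376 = 17108.98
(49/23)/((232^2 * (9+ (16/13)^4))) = 1399489/399344745920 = 0.00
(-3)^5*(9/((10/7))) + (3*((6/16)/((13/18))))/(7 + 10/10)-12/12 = -3185947/2080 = -1531.71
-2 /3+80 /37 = 166 /111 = 1.50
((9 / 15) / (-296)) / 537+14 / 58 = 1854411 / 7682680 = 0.24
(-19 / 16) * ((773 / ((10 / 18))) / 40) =-132183 / 3200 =-41.31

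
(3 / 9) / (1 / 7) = 7 / 3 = 2.33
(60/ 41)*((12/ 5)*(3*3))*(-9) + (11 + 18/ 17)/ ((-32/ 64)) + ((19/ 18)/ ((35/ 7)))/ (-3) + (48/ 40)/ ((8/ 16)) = -57638047/ 188190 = -306.28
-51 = -51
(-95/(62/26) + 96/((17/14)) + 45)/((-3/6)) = -88768/527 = -168.44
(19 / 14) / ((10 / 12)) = 57 / 35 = 1.63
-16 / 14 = -8 / 7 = -1.14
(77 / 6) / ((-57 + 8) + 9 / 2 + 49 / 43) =-301 / 1017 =-0.30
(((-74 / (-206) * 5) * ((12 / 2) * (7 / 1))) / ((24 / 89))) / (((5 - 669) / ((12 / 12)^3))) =-0.42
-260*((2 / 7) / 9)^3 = -2080 / 250047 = -0.01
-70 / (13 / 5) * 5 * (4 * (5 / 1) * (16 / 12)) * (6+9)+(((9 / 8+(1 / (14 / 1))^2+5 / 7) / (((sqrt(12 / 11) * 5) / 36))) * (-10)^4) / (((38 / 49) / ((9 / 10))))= -700000 / 13+488025 * sqrt(33) / 19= 93705.96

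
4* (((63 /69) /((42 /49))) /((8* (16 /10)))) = 245 /736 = 0.33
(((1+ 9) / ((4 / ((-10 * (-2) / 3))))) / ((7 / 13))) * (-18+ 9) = -1950 / 7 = -278.57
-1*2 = -2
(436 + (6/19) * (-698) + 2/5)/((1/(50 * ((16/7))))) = 3282880/133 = 24683.31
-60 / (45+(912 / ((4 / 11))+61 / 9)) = -0.02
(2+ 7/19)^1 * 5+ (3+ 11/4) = 1337/76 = 17.59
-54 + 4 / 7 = -374 / 7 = -53.43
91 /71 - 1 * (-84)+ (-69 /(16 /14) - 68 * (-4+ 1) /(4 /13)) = 687.91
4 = 4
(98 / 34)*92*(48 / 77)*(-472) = -14590464 / 187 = -78023.87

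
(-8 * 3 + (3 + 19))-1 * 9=-11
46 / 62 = 23 / 31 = 0.74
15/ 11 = 1.36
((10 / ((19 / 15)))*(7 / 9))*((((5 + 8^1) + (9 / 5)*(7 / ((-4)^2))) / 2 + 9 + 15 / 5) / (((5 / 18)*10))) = 63483 / 1520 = 41.77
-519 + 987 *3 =2442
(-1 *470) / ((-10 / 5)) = 235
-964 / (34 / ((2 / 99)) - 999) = -241 / 171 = -1.41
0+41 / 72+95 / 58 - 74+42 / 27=-16295 / 232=-70.24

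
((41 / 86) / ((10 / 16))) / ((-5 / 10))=-328 / 215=-1.53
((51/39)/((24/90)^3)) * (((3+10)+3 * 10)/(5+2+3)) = 296.53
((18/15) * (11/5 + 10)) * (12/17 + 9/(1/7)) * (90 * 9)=64213236/85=755449.84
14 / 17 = 0.82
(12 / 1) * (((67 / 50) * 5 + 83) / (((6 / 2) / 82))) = 147108 / 5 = 29421.60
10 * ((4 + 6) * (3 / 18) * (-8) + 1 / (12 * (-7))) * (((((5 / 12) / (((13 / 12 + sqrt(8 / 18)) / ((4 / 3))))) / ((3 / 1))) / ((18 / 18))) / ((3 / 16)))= -75.32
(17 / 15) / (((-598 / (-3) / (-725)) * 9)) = -2465 / 5382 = -0.46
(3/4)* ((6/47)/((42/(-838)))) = -1257/658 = -1.91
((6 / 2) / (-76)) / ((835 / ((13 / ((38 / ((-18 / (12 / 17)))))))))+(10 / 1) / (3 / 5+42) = 241571657 / 1027290480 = 0.24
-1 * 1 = -1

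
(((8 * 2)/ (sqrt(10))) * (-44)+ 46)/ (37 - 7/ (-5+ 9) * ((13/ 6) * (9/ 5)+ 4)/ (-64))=117760/ 95273 - 180224 * sqrt(10)/ 95273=-4.75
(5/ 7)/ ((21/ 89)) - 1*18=-2201/ 147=-14.97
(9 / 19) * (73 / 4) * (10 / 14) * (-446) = -732555 / 266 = -2753.97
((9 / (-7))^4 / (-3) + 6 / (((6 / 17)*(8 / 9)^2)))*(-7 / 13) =-3166209 / 285376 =-11.09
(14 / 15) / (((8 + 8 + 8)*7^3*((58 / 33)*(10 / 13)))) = 143 / 1705200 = 0.00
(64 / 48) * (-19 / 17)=-76 / 51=-1.49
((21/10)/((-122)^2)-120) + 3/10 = -17816127/148840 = -119.70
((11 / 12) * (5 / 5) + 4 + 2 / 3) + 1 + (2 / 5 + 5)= 719 / 60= 11.98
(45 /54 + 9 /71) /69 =409 /29394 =0.01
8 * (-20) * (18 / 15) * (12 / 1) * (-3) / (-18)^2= 64 / 3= 21.33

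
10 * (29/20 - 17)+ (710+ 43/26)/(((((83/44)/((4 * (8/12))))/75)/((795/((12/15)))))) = 161808399431/2158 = 74980722.63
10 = 10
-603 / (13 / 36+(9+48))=-21708 / 2065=-10.51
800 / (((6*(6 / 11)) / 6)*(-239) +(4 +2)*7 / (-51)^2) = -1907400 / 310781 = -6.14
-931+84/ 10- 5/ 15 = -13844/ 15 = -922.93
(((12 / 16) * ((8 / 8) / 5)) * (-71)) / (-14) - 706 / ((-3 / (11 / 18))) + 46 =1440751 / 7560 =190.58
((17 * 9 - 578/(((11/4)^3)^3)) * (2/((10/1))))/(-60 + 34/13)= -4687988207383/8795144887430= -0.53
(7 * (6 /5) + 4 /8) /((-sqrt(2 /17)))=-89 * sqrt(34) /20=-25.95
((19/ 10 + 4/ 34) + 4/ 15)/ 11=233/ 1122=0.21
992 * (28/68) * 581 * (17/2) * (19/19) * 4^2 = 32275712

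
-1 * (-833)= 833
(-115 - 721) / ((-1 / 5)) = 4180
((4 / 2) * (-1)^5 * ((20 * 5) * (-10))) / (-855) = -400 / 171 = -2.34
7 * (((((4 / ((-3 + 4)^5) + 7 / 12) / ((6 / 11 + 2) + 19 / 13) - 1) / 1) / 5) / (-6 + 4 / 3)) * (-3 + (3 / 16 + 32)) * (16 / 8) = -461863 / 183360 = -2.52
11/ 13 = 0.85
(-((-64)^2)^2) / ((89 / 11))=-184549376 / 89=-2073588.49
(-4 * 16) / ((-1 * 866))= 32 / 433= 0.07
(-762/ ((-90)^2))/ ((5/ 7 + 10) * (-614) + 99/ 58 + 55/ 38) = 489839/ 34237868400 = 0.00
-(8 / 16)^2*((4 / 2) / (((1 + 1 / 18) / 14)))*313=-39438 / 19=-2075.68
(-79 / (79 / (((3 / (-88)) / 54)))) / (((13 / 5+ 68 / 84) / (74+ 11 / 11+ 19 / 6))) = 16415 / 1134144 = 0.01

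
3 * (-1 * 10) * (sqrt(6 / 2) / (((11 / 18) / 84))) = -45360 * sqrt(3) / 11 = -7142.35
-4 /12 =-1 /3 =-0.33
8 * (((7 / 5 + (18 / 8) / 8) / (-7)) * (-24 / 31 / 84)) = 0.02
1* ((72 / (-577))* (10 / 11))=-720 / 6347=-0.11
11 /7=1.57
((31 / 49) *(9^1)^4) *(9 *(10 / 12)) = 3050865 / 98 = 31131.28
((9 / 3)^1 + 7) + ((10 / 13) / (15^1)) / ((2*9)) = 3511 / 351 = 10.00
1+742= 743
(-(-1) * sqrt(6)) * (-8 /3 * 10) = -80 * sqrt(6) /3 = -65.32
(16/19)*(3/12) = 4/19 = 0.21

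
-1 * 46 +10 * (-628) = -6326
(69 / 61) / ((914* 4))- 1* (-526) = 117306485 / 223016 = 526.00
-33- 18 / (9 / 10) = -53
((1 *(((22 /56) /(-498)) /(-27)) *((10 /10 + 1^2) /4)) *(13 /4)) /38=143 /114452352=0.00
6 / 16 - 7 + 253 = 1971 / 8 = 246.38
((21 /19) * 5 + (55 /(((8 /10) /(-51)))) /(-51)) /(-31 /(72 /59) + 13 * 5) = 101610 /54169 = 1.88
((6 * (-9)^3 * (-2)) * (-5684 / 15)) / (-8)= 2071818 / 5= 414363.60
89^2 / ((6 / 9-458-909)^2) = 71289 / 16801801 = 0.00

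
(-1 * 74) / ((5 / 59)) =-4366 / 5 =-873.20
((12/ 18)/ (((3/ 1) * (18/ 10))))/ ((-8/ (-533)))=2665/ 324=8.23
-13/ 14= -0.93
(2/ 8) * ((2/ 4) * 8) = 1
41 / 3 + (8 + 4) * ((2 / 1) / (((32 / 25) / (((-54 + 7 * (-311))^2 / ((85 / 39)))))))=8735271343 / 204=42819957.56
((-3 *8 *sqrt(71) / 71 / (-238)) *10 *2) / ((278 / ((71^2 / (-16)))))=-1065 *sqrt(71) / 33082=-0.27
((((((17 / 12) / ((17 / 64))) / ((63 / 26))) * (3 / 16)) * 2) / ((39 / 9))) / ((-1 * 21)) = -4 / 441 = -0.01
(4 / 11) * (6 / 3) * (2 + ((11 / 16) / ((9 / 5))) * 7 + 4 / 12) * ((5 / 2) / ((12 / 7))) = 25235 / 4752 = 5.31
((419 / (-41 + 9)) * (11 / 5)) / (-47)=4609 / 7520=0.61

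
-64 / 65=-0.98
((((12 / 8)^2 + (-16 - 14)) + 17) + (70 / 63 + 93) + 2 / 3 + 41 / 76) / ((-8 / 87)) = -419369 / 456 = -919.67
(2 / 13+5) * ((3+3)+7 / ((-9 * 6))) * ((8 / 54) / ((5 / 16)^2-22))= -10874368 / 53137539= -0.20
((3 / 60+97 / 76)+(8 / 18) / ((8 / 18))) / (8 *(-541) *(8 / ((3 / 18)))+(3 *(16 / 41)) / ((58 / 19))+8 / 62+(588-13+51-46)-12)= -8145839 / 725446722740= -0.00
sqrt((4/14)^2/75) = 2 * sqrt(3)/105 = 0.03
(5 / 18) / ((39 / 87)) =145 / 234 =0.62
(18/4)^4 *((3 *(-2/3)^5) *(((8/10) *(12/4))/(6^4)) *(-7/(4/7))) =147/40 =3.68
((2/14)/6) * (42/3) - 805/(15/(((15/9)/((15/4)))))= -635/27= -23.52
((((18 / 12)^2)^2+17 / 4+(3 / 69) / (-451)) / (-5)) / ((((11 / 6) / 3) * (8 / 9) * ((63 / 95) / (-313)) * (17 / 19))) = 1571738166657 / 869008448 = 1808.66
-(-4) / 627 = 4 / 627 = 0.01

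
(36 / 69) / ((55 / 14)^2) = 2352 / 69575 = 0.03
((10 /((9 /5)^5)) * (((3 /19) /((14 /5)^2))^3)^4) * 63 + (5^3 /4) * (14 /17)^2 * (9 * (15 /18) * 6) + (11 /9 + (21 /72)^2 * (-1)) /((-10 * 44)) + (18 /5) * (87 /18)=70593171323300493295637626108024442659798379889623 /72692745814898305358152049314531938737974149120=971.12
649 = 649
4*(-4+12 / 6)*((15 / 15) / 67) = -8 / 67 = -0.12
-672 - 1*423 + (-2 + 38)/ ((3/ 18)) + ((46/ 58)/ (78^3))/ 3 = -36290415073/ 41286024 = -879.00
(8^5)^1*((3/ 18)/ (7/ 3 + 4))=16384/ 19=862.32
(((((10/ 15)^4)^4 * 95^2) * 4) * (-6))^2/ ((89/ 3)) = 3665.45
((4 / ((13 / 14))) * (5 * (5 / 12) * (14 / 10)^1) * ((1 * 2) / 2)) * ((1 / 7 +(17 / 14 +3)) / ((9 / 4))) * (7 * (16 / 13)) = 956480 / 4563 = 209.62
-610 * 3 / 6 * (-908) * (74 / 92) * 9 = 46110510 / 23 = 2004804.78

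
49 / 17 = 2.88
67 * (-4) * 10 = -2680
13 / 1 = 13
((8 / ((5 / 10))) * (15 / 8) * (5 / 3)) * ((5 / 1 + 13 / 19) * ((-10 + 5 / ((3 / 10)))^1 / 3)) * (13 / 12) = 684.21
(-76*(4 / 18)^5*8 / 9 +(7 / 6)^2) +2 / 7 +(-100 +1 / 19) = -27802530079 / 282726612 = -98.34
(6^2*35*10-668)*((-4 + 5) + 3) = 47728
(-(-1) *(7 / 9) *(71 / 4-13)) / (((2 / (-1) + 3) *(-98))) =-19 / 504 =-0.04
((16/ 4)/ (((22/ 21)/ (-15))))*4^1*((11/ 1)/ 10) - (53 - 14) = -291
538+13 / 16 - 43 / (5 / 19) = 30033 / 80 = 375.41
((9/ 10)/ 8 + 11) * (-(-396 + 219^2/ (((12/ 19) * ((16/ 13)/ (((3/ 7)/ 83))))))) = 365569119/ 424960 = 860.24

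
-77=-77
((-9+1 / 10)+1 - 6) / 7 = -1.99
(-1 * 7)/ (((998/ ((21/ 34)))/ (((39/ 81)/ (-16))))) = 637/ 4886208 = 0.00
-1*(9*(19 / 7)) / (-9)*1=19 / 7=2.71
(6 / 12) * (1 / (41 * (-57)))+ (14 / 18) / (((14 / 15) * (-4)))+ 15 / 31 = 159571 / 579576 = 0.28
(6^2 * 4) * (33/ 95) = 4752/ 95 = 50.02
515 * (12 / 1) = 6180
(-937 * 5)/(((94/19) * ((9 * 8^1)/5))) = -445075/6768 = -65.76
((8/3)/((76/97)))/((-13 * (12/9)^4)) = -2619/31616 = -0.08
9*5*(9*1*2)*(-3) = -2430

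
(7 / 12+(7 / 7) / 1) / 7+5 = 439 / 84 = 5.23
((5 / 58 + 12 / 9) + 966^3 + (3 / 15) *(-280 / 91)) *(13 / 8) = 2039031712171 / 1392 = 1464821632.31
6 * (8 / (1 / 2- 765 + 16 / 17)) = -1632 / 25961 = -0.06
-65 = -65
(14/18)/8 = 7/72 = 0.10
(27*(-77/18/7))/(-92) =33/184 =0.18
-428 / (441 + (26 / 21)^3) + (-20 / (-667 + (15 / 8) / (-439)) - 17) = -172337316682143 / 9608256304363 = -17.94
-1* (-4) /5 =4 /5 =0.80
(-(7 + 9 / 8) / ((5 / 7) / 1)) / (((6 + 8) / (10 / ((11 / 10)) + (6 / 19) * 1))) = -12779 / 1672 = -7.64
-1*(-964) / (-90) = -482 / 45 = -10.71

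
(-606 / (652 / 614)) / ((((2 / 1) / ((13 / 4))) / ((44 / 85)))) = -13302003 / 27710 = -480.04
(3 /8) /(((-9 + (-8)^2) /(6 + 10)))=6 /55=0.11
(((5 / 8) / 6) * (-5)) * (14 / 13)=-175 / 312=-0.56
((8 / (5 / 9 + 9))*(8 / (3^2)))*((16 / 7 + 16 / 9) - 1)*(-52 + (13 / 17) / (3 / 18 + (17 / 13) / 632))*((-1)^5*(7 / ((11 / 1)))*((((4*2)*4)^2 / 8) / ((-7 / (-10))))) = 26531163176960 / 2106878697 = 12592.64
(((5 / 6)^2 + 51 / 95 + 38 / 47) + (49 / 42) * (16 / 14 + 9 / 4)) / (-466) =-1928279 / 149809680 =-0.01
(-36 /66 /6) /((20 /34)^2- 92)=0.00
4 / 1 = 4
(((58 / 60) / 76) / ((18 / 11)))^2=101761 / 1684281600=0.00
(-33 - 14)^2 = 2209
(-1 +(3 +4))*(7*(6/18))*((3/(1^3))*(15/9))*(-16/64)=-35/2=-17.50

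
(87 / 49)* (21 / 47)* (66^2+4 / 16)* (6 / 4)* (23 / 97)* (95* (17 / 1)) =506798022375 / 255304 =1985076.70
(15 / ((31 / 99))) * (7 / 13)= 25.79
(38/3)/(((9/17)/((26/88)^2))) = 54587/26136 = 2.09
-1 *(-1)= 1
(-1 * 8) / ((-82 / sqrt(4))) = 8 / 41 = 0.20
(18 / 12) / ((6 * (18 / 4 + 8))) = 1 / 50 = 0.02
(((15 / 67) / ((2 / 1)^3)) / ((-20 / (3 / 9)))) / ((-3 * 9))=1 / 57888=0.00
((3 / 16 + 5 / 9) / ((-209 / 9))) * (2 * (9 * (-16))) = 1926 / 209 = 9.22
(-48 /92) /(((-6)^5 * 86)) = 1 /1281744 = 0.00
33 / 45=11 / 15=0.73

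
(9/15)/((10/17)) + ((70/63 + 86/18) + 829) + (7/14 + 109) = 212717/225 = 945.41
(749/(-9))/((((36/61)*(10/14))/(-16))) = 1279292/405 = 3158.75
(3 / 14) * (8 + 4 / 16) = 99 / 56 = 1.77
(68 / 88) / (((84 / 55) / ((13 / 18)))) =1105 / 3024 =0.37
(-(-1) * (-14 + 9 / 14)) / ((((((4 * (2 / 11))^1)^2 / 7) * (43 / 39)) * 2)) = -882453 / 11008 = -80.16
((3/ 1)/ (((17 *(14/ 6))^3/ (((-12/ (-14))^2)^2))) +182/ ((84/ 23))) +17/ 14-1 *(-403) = 5511321250223/ 12138200277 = 454.05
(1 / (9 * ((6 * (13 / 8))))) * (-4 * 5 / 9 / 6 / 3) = -0.00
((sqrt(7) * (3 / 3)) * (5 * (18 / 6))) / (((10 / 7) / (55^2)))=63525 * sqrt(7) / 2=84035.68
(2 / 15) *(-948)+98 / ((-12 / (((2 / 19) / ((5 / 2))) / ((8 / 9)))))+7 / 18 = -432281 / 3420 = -126.40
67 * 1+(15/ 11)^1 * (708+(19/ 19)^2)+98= 12450/ 11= 1131.82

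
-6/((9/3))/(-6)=1/3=0.33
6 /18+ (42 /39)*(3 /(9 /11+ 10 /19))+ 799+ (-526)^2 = 3040878512 /10959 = 277477.74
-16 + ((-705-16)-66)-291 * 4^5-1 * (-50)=-298737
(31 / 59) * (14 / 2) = 217 / 59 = 3.68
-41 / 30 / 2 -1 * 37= -2261 / 60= -37.68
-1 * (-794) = 794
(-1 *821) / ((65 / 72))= -59112 / 65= -909.42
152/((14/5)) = 380/7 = 54.29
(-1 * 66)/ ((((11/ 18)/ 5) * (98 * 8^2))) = -135/ 1568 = -0.09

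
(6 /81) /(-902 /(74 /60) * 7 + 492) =-0.00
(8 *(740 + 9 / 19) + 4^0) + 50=113521 / 19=5974.79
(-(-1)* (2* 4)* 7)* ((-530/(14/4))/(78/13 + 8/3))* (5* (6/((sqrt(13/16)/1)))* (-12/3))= 6105600* sqrt(13)/169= 130260.67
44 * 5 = 220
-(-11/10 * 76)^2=-174724/25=-6988.96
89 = 89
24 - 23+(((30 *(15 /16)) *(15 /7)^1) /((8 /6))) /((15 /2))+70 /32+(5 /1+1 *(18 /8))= 461 /28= 16.46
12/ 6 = 2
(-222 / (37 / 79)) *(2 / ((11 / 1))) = -948 / 11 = -86.18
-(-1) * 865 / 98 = 865 / 98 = 8.83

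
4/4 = 1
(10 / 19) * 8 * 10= 800 / 19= 42.11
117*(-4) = -468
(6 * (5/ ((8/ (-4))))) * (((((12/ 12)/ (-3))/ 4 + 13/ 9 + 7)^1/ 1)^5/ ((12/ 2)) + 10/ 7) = -86495121405335/ 846526464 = -102176.51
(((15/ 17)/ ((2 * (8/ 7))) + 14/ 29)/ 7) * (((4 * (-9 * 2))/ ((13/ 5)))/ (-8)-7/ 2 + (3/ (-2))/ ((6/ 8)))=-51887/ 205088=-0.25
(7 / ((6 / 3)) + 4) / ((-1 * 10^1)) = -3 / 4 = -0.75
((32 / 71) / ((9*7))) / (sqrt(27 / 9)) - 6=-6+ 32*sqrt(3) / 13419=-6.00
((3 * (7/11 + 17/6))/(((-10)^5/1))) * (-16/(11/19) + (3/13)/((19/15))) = 17081797/5977400000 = 0.00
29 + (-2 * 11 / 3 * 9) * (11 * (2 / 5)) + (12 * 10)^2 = 70693 / 5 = 14138.60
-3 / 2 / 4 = -3 / 8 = -0.38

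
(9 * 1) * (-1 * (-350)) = 3150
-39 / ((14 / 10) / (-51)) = 9945 / 7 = 1420.71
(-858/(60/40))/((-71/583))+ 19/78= 26012477/5538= 4697.09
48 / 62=24 / 31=0.77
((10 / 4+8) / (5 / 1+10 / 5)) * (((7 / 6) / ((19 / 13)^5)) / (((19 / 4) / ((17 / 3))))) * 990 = 14580676110 / 47045881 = 309.92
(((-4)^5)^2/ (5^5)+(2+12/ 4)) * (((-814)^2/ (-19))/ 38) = -352567662898/ 1128125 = -312525.35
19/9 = 2.11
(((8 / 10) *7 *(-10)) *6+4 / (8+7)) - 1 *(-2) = -5006 / 15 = -333.73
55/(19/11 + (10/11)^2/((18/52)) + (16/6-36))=-59895/31819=-1.88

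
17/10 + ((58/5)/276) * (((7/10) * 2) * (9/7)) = 1021/575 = 1.78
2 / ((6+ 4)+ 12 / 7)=7 / 41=0.17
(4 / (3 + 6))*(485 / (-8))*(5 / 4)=-2425 / 72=-33.68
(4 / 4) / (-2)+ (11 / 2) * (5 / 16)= 39 / 32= 1.22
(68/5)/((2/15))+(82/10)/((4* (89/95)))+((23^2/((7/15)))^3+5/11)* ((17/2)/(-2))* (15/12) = -10393992850319307/1343188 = -7738300856.11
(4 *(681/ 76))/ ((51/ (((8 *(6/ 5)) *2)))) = 21792/ 1615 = 13.49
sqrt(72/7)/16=3 * sqrt(14)/56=0.20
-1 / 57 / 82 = -0.00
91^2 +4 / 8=16563 / 2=8281.50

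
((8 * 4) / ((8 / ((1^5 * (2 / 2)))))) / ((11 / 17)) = 68 / 11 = 6.18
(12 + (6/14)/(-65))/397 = 5457/180635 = 0.03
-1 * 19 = -19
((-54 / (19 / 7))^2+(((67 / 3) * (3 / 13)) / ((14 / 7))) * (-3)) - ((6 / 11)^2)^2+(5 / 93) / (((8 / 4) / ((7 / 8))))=39669918717383 / 102240796944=388.00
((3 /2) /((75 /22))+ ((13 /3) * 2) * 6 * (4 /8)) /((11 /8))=5288 /275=19.23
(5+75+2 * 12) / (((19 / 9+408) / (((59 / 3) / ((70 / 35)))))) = 9204 / 3691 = 2.49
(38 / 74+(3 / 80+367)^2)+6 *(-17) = 31876841453 / 236800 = 134615.04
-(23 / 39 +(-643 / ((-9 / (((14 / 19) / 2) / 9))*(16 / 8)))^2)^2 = -112897113506745649 / 15169147231000464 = -7.44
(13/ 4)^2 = 169/ 16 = 10.56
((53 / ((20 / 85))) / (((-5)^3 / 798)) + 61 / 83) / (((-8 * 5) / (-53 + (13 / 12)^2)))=-222570295321 / 119520000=-1862.20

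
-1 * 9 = -9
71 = 71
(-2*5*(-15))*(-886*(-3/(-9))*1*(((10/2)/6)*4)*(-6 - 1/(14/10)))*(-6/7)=-41642000/49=-849836.73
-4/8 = -1/2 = -0.50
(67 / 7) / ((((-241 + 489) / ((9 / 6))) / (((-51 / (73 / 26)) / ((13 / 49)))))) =-71757 / 18104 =-3.96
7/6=1.17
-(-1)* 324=324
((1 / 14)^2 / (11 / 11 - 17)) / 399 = -1 / 1251264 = -0.00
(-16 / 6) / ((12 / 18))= -4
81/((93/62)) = 54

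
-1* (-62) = 62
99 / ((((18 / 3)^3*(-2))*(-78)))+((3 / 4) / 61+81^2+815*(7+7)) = 4104292343 / 228384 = 17971.02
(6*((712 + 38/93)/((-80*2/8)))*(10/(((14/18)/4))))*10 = -23851440/217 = -109914.47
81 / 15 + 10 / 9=6.51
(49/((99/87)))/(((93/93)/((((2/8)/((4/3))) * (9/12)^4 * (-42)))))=-2417121/22528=-107.29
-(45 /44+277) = -12233 /44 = -278.02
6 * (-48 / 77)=-3.74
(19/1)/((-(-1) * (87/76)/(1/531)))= 0.03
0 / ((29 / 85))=0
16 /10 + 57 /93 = 343 /155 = 2.21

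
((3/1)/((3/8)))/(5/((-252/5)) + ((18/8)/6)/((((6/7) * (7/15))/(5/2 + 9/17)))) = 2.92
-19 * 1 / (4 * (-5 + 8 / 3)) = 57 / 28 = 2.04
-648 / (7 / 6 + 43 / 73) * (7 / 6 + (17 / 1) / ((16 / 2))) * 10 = -9342540 / 769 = -12148.95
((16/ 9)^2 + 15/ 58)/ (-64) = -16063/ 300672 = -0.05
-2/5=-0.40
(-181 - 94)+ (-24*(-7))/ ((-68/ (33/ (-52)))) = -120857/ 442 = -273.43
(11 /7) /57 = 11 /399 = 0.03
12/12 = 1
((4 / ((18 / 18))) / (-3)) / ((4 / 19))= -19 / 3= -6.33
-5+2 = -3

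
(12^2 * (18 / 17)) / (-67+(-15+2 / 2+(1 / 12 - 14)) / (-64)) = -1990656 / 869057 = -2.29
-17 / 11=-1.55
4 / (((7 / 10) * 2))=20 / 7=2.86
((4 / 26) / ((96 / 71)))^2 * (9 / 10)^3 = 0.01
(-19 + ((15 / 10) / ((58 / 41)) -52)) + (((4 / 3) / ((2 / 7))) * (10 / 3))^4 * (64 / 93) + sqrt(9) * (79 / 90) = 14236199469817 / 353900340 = 40226.58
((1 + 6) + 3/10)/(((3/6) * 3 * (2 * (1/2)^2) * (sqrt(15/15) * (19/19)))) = 146/15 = 9.73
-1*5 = -5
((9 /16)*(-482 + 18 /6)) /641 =-4311 /10256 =-0.42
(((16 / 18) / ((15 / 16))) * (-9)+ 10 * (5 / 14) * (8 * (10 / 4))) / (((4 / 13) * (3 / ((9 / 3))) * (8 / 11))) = 236093 / 840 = 281.06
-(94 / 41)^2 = -8836 / 1681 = -5.26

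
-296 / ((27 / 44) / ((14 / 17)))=-182336 / 459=-397.25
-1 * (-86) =86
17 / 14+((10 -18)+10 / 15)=-6.12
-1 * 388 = -388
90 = 90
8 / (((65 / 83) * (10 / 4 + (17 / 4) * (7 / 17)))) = 2656 / 1105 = 2.40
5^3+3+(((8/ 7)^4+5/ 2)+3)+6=678071/ 4802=141.21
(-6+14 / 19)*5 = -500 / 19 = -26.32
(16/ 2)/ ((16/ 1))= 1/ 2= 0.50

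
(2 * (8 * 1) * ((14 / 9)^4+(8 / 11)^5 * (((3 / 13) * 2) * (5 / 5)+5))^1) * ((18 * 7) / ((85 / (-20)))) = -85742279182336 / 25946765559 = -3304.55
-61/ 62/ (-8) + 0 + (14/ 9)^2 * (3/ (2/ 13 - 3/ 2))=-352853/ 66960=-5.27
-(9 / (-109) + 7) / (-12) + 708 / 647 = 706951 / 423138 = 1.67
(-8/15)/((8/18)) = -6/5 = -1.20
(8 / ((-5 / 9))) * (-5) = 72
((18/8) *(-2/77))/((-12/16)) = 6/77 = 0.08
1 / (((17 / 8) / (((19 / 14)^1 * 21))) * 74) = 114 / 629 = 0.18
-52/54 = -26/27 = -0.96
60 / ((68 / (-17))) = -15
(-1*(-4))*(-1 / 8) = -1 / 2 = -0.50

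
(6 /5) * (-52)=-62.40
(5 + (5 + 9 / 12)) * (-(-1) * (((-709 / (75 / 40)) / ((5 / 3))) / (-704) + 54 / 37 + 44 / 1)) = 160245219 / 325600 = 492.15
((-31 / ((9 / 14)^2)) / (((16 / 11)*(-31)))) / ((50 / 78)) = 7007 / 2700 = 2.60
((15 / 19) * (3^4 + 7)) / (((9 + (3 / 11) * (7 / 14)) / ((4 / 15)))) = 7744 / 3819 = 2.03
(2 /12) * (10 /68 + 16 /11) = 599 /2244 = 0.27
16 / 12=4 / 3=1.33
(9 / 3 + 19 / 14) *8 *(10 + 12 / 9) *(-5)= -41480 / 21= -1975.24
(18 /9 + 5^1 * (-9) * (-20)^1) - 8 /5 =4502 /5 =900.40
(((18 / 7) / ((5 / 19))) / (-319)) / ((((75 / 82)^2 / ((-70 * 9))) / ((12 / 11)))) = 55190592 / 2193125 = 25.17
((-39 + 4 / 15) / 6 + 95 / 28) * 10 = -3859 / 126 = -30.63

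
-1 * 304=-304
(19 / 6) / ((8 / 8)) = 19 / 6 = 3.17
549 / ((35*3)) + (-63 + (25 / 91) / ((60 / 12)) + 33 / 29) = -746554 / 13195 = -56.58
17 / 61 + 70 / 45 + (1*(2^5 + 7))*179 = 3833576 / 549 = 6982.83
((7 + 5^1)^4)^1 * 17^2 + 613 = 5993317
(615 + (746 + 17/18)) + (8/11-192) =231793/198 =1170.67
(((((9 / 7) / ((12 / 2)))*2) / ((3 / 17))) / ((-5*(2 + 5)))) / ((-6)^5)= 17 / 1905120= 0.00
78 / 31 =2.52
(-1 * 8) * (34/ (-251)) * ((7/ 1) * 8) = 15232/ 251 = 60.69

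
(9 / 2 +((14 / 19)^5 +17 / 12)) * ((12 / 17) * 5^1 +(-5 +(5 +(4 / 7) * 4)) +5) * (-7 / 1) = -78188217393 / 168374732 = -464.37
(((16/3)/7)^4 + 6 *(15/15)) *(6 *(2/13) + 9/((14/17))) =443055709/5899257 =75.10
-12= -12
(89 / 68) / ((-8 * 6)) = -89 / 3264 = -0.03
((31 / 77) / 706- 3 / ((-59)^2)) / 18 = -55175 / 3406214196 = -0.00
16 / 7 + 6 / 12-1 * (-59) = 61.79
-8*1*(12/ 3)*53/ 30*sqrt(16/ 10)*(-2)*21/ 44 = 5936*sqrt(10)/ 275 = 68.26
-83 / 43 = -1.93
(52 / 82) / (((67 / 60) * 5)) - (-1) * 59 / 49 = 1.32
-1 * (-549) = 549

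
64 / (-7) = -64 / 7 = -9.14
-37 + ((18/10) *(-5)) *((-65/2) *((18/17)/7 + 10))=348937/119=2932.24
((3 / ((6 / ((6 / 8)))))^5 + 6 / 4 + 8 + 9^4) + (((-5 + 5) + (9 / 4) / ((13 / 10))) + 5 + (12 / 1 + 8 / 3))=8424137989 / 1277952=6591.90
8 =8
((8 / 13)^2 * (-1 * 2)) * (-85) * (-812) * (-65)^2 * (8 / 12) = -441728000 / 3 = -147242666.67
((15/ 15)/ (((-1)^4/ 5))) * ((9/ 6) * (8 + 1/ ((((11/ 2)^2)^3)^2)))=188305702633980/ 3138428376721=60.00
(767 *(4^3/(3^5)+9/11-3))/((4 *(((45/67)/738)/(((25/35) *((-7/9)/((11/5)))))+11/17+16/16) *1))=-459188465060/2051466021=-223.83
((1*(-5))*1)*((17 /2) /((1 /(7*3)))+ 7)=-1855 /2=-927.50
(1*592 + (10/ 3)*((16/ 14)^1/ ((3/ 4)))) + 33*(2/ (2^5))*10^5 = 13031366/ 63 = 206847.08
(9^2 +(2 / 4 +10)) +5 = 193 / 2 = 96.50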